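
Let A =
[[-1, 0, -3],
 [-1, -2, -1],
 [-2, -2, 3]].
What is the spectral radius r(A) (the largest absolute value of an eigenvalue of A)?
r(A) = (1 + sqrt(57))/2 ≈ 4.2749

The eigenvalues of A are the roots of its characteristic polynomial. With M = A (coefficients from the trace, the sum of principal 2x2 minors, and det A):
  p(λ) = det(λ I - M) = λ^3 - 15λ - 14.
By the rational root theorem any rational root is an integer divisor of 14. Testing λ = -1: p(-1) = -1 + 0 + 15 - 14 = 0, so λ = -1 is a root. Dividing out (λ + 1) leaves p(λ) = (λ + 1)(λ^2 - λ - 14). For λ^2 - λ - 14 the discriminant is 57. It is nonnegative but not a perfect square, so the roots are real and irrational: λ = (1 ± sqrt(57))/2 ≈ 4.2749, -3.2749.
Thus the eigenvalues (to 4 decimals) are 4.2749 (modulus 4.2749); -3.2749 (modulus 3.2749); -1 (modulus 1). The spectral radius is the largest modulus: r(A) = (1 + sqrt(57))/2 ≈ 4.2749. (Cross-check: r(A) ≤ ||A||_2 ≈ 4.6196; equality holds whenever A is normal, though it can also hold for some non-normal A.)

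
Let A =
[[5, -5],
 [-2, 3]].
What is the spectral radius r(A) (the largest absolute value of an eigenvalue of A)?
r(A) = (8 + sqrt(44))/2 ≈ 7.3166

The eigenvalues of A are the roots of its characteristic polynomial. With M = A (coefficients from the trace and determinant):
  p(λ) = det(λ I - M) = λ^2 - 8λ + 5.
For λ^2 - 8λ + 5 the discriminant is 44. It is nonnegative but not a perfect square, so the roots are real and irrational: λ = (8 ± sqrt(44))/2 ≈ 7.3166, 0.6834.
Thus the eigenvalues (to 4 decimals) are 7.3166 (modulus 7.3166); 0.6834 (modulus 0.6834). The spectral radius is the largest modulus: r(A) = (8 + sqrt(44))/2 ≈ 7.3166. (Cross-check: r(A) ≤ ||A||_2 ≈ 7.9121; equality holds whenever A is normal, though it can also hold for some non-normal A.)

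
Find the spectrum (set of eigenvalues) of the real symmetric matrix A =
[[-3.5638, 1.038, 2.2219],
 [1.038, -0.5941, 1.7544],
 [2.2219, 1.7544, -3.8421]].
sigma(A) ≈ {-6, -3, 1}

A is real symmetric, so its spectrum consists of real eigenvalues. Expanding the characteristic polynomial of the displayed matrix gives
  det(λ I - A) = p(λ) = λ^3 + (8)λ^2 + (9)λ + (-18).
Solving p(λ) = 0 yields eigenvalues ≈ -6, -3, 1. (A is shown rounded to 4 decimals, so these recover the underlying integer eigenvalues to within that precision.)
Verification: the trace of A = -8 equals the sum of eigenvalues -8, and det(A) ≈ 17.9995 matches the eigenvalue product 18.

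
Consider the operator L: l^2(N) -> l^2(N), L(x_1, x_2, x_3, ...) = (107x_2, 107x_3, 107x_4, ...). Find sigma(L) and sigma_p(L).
sigma(L) = closed disk {z in C : |z| ≤ 107}; sigma_p(L) = open disk {z in C : |z| < 107}

Note L = 107·V where V is the unit left shift (V x)_k = x_{k+1}; so sigma(L) = 107·sigma(V) and ||L|| = 107||V||. ||L x||^2 = 11449sum_{k≥2} |x_k|^2 ≤ 11449||x||^2, with equality on {x : x_1 = 0}, so ||L|| = 107. For any lambda with |lambda| < 107, set r = lambda/107 (|r| < 1); the vector x = (1, r, r^2, ...) is in l^2 and satisfies L x = 107(r, r^2, ...) = lambda x, so lambda is an eigenvalue. On the boundary |lambda| = 107 the geometric series diverges, so no l^2 eigenvector exists, but these lambda lie in the approximate point spectrum. Hence sigma(L) is the closed disk of radius 107 and sigma_p(L) is the open disk.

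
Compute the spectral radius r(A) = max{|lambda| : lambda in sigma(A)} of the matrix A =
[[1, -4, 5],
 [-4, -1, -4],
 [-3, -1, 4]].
r(A) ≈ 5.2678

The eigenvalues of A are the roots of its characteristic polynomial. With M = A (coefficients from the trace, the sum of principal 2x2 minors, and det A):
  p(λ) = det(λ I - M) = λ^3 - 4λ^2 - 6λ + 115.
No integer candidate from the rational root theorem (±divisors of 115) is a root, so the roots are irrational. The cubic discriminant is Δ = -276515 < 0, so there is one real root and a complex-conjugate pair. p(-5) = -80 and p(-4) = 11 have opposite signs, so a root lies in (-5, -4); Newton's method refines it to λ ≈ -4.1441. Dividing out (λ - (-4.1441)) leaves approximately λ^2 - 8.1441λ + 27.7502. For λ^2 - 8.1441λ + 27.7502 the discriminant is -44.6741. It is negative, so the remaining roots are the complex-conjugate pair λ ≈ 4.0721 ± 3.3419i. Their product equals the constant term, so |λ|^2 ≈ 27.7502 and |λ| ≈ 5.2678.
Thus the eigenvalues (to 4 decimals) are -4.1441 (modulus 4.1441); 4.0721 ± 3.3419i (modulus 5.2678). The spectral radius is the largest modulus: r(A) ≈ 5.2678. (Cross-check: r(A) ≤ ||A||_2 ≈ 8.1672; equality holds whenever A is normal, though it can also hold for some non-normal A.)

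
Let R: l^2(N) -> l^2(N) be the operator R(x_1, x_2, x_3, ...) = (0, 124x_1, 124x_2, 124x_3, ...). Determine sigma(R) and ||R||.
sigma(R) = closed disk {z in C : |z| ≤ 124}; ||R|| = 124

Note R = 124·U where U is the unit right shift (U x)_k = x_{k-1} (with x_0 := 0); so ||R|| = 124||U|| and sigma(R) = 124·sigma(U). ||R x||^2 = sum_{k≥1} |124x_k|^2 = 15376||x||^2, so ||R|| = 124 and sigma(R) ⊂ {|z| ≤ 124}. For any |lambda| < 124, the equation (R - lambda I) x = 0 forces x_1 = 0, then 124x_k = lambda x_{k+1} ⇒ x = 0, so R has no eigenvalues. But (R - lambda I) is not surjective for |lambda| < 124: solving (R - lambda I) x = e_1 would require x_n proportional to (lambda/124)^(-n), which is not in l^2. So every |lambda| < 124 lies in the residual spectrum. The boundary |lambda| = 124 is in the approximate point spectrum (the spectrum is closed). Hence sigma(R) is the closed disk of radius 124.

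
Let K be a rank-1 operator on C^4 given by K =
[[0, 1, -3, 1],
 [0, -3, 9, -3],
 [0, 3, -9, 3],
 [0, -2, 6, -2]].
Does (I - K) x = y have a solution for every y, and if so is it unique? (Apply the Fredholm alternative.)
(I - K) is invertible (det(I - K) = 15 ≠ 0), so for every y in C^4 the equation (I - K) x = y has a unique solution.

K has rank 1, so it is an outer product K = u v^T: every row of K is a multiple of one row vector. Reading off the entries, u = (-1, 3, -3, 2) and v = (0, -1, 3, -1) (row i of K equals u_i·v^T). A rank-one matrix u v^T satisfies K u = u (v·u) and kills the (3)-dimensional subspace v^⊥, so its characteristic polynomial is lambda^3 (lambda - v·u) with v·u = tr K = -14. Hence the eigenvalues of I - K are 1 (multiplicity 3) and 1 - (-14) = 15, so det(I - K) = 15. (Direct check: I - K =
[[1, -1, 3, -1],
 [0, 4, -9, 3],
 [0, -3, 10, -3],
 [0, 2, -6, 3]]
has determinant 15.) The finite-dimensional Fredholm alternative says: either (I - K) is invertible, or ker(I - K) ≠ {0} and then range(I - K) = ker((I - K)^*)^⊥, with dim ker(I - K) = dim ker((I - K)^*). Since det(I - K) ≠ 0, 1 is not an eigenvalue of K and ker(I - K) = {0}, so we are in the first case: for every y there is a unique x = (I - K)^(-1) y. Explicitly, by the Sherman–Morrison formula, (I - u v^T)^(-1) = I + u v^T/(1 - v·u), i.e. (I - K)^(-1) = I + K/(15).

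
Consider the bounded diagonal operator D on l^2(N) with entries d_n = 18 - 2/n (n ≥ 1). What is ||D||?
||D|| = 18

For a diagonal operator on l^2 with entries d_n, ||D|| = sup_n |d_n|. Here d_1 = 16, d_2 = 17, ..., and d_n = 18 - 2/n increases monotonically toward 18. All terms lie in [16, 18), so |d_n| = d_n and the supremum is the limit 18, which is not attained by any individual d_n. Hence ||D|| = 18.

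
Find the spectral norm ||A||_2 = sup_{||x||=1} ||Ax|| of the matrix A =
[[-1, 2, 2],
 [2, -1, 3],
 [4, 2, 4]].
||A||_2 ≈ 6.909 (= sqrt(largest eigenvalue of A^T A))

||A||_2 = sigma_max(A) = sqrt(lambda_max(A^T A)). Form the symmetric matrix M = A^T A =
[[21, 4, 20],
 [4, 9, 9],
 [20, 9, 29]].
Its characteristic polynomial (trace, sum of principal 2x2 minors, determinant of M give the coefficients) is
  p(λ) = det(λ I - M) = λ^3 - 59λ^2 + 562λ - 1156.
No integer candidate from the rational root theorem (±divisors of 1156) is a root, so the roots are irrational. The cubic discriminant is Δ = 93633748 > 0, so there are three distinct real roots. p(2) = -260 and p(3) = 26 have opposite signs, so a root lies in (2, 3); Newton's method refines it to λ ≈ 2.8919. p(8) = 76 and p(9) = -148 have opposite signs, so a root lies in (8, 9); Newton's method refines it to λ ≈ 8.3744. p(47) = -1250 and p(48) = 476 have opposite signs, so a root lies in (47, 48); Newton's method refines it to λ ≈ 47.7337. Check (Vieta): the three roots sum to 59, matching tr M = 59.
So the eigenvalues of A^T A are ≈ 2.8919, 8.3744, 47.7337 (all ≥ 0, as they must be for A^T A). The largest is λ_max ≈ 47.7337, hence ||A||_2 = sqrt(λ_max) ≈ 6.909.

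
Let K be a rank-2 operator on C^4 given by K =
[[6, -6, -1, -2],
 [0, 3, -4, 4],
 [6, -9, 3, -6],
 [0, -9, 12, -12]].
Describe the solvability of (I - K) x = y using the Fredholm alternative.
(I - K) is invertible (det(I - K) = -20 ≠ 0), so for every y in C^4 the equation (I - K) x = y has a unique solution.

K has rank 2 and factors as K = U V^T = u1 v1^T + u2 v2^T with u1 = (-1, -1, 0, 3), v1 = (-2, 0, 3, -2), u2 = (2, -1, 3, 3), v2 = (2, -3, 1, -2) (multiplying out reproduces the displayed K). The nonzero eigenvalues of U V^T coincide with those of the 2 x 2 matrix G = V^T U = [[v1·u1, v1·u2], [v2·u1, v2·u2]] = [[-4, -1], [-5, 4]], and by the Sylvester determinant identity det(I_4 - U V^T) = det(I_2 - V^T U) = det([[5, 1], [5, -3]]) = (5)(-3) - (1)(5) = -20. (Direct check: I - K =
[[-5, 6, 1, 2],
 [0, -2, 4, -4],
 [-6, 9, -2, 6],
 [0, 9, -12, 13]]
has determinant -20.) The finite-dimensional Fredholm alternative says: either (I - K) is invertible, or ker(I - K) ≠ {0} and then range(I - K) = ker((I - K)^*)^⊥, with dim ker(I - K) = dim ker((I - K)^*). Since det(I - K) ≠ 0, 1 is not an eigenvalue of K and ker(I - K) = {0}, so we are in the first case: for every y there is a unique x = (I - K)^(-1) y. (Explicitly, by the Woodbury identity, (I - U V^T)^(-1) = I + U (I_2 - G)^(-1) V^T.)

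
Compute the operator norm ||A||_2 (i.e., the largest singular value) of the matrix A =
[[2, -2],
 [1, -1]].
||A||_2 = sqrt(10) ≈ 3.1623 (= sqrt(largest eigenvalue of A^T A))

||A||_2 = sigma_max(A) = sqrt(lambda_max(A^T A)). Form the symmetric matrix M = A^T A =
[[5, -5],
 [-5, 5]].
Its characteristic polynomial (trace, determinant of M give the coefficients) is
  p(λ) = det(λ I - M) = λ^2 - 10λ.
For λ^2 - 10λ the discriminant is 100. It is a perfect square (10^2), so the roots are rational: λ = (10 ± 10)/2 = 10, 0.
So the eigenvalues of A^T A are ≈ 0, 10 (all ≥ 0, as they must be for A^T A). The largest is λ_max = 10, hence ||A||_2 = sqrt(λ_max) = sqrt(10) ≈ 3.1623.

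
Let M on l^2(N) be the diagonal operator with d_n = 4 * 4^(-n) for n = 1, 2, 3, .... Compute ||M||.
||M|| = 1 (attained at n = 1)

For M diagonal, ||M|| = sup_n |d_n|. The sequence d_n = 4 * 4^(-n) is positive and strictly decreasing (ratio 4^(-1) < 1), so the supremum is d_1 = 4/4 = 1. Hence ||M|| = 1.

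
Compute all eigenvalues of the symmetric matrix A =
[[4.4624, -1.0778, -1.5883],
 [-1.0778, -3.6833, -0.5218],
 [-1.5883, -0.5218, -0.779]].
sigma(A) ≈ {-4, -1, 5}

A is real symmetric, so its spectrum consists of real eigenvalues. Expanding the characteristic polynomial of the displayed matrix gives
  det(λ I - A) = p(λ) = λ^3 + (0)λ^2 + (-21)λ + (-20).
Solving p(λ) = 0 yields eigenvalues ≈ -4, -1, 5. (A is shown rounded to 4 decimals, so these recover the underlying integer eigenvalues to within that precision.)
Verification: the trace of A = 0 equals the sum of eigenvalues 0, and det(A) ≈ 19.9992 matches the eigenvalue product 20.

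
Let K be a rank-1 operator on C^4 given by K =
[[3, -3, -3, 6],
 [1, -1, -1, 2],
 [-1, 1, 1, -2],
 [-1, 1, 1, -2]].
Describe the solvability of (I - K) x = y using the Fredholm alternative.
(I - K) is singular (det(I - K) = 0, i.e. 1 ∈ sigma(K)). (I - K) x = y is solvable iff y ⊥ ker((I - K)^*) = span{(-1, 1, 1, -2)}, i.e. iff -y_1 + y_2 + y_3 - 2y_4 = 0. When solvable, the solutions are x = y + c·(-3, -1, 1, 1), c arbitrary (ker(I - K) = span{(-3, -1, 1, 1)}, dimension 1).

K has rank 1, so it is an outer product K = u v^T: every row of K is a multiple of one row vector. Reading off the entries, u = (-3, -1, 1, 1) and v = (-1, 1, 1, -2) (row i of K equals u_i·v^T). A rank-one matrix u v^T satisfies K u = u (v·u) and kills the (3)-dimensional subspace v^⊥, so its characteristic polynomial is lambda^3 (lambda - v·u) with v·u = tr K = 1. Hence the eigenvalues of I - K are 1 (multiplicity 3) and 1 - (1) = 0, so det(I - K) = 0. (Direct check: I - K =
[[-2, 3, 3, -6],
 [-1, 2, 1, -2],
 [1, -1, 0, 2],
 [1, -1, -1, 3]]
has determinant 0.) So 1 is an eigenvalue of K and (I - K) is not invertible. The finite-dimensional Fredholm alternative says: either (I - K) is invertible, or ker(I - K) ≠ {0} and then range(I - K) = ker((I - K)^*)^⊥, with dim ker(I - K) = dim ker((I - K)^*). We are in the second case, so we need both kernels. Kernel of I - K: (I - K) u = u - u (v·u) = u - u = 0, so ker(I - K) = span{u} = span{(-3, -1, 1, 1)} (it is exactly 1-dimensional because rank(I - K) = 3). Kernel of the adjoint: K is real, so (I - K)^* = I - K^T = I - v u^T, and (I - v u^T) v = v - v (u·v) = 0; hence ker((I - K)^*) = span{v} = span{(-1, 1, 1, -2)}. Therefore (I - K) x = y is solvable iff <y, v> = 0, i.e. iff -y_1 + y_2 + y_3 - 2y_4 = 0. When this holds, K y = u (v·y) = 0, so (I - K) y = y and x = y is a particular solution; the full solution set is the line x = y + c·u = y + c·(-3, -1, 1, 1), c ∈ C.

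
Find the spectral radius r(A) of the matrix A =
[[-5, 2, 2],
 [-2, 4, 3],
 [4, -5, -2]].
r(A) ≈ 5.3752

The eigenvalues of A are the roots of its characteristic polynomial. With M = A (coefficients from the trace, the sum of principal 2x2 minors, and det A):
  p(λ) = det(λ I - M) = λ^3 + 3λ^2 - 7λ + 31.
No integer candidate from the rational root theorem (±divisors of 31) is a root, so the roots are irrational. The cubic discriminant is Δ = -39200 < 0, so there is one real root and a complex-conjugate pair. p(-6) = -35 and p(-5) = 16 have opposite signs, so a root lies in (-6, -5); Newton's method refines it to λ ≈ -5.3752. Dividing out (λ - (-5.3752)) leaves approximately λ^2 - 2.3752λ + 5.7672. For λ^2 - 2.3752λ + 5.7672 the discriminant is -17.4273. It is negative, so the remaining roots are the complex-conjugate pair λ ≈ 1.1876 ± 2.0873i. Their product equals the constant term, so |λ|^2 ≈ 5.7672 and |λ| ≈ 2.4015.
Thus the eigenvalues (to 4 decimals) are -5.3752 (modulus 5.3752); 1.1876 ± 2.0873i (modulus 2.4015). The spectral radius is the largest modulus: r(A) ≈ 5.3752. (Cross-check: r(A) ≤ ||A||_2 ≈ 9.918; equality holds whenever A is normal, though it can also hold for some non-normal A.)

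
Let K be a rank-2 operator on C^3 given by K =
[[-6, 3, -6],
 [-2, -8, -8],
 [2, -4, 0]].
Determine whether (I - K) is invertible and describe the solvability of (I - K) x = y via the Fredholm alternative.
(I - K) is invertible (det(I - K) = 49 ≠ 0), so for every y in C^3 the equation (I - K) x = y has a unique solution.

K has rank 2 and factors as K = U V^T = u1 v1^T + u2 v2^T with u1 = (-3, -1, 1), v1 = (2, -1, 2), u2 = (0, 3, 1), v2 = (0, -3, -2) (multiplying out reproduces the displayed K). The nonzero eigenvalues of U V^T coincide with those of the 2 x 2 matrix G = V^T U = [[v1·u1, v1·u2], [v2·u1, v2·u2]] = [[-3, -1], [1, -11]], and by the Sylvester determinant identity det(I_3 - U V^T) = det(I_2 - V^T U) = det([[4, 1], [-1, 12]]) = (4)(12) - (1)(-1) = 49. (Direct check: I - K =
[[7, -3, 6],
 [2, 9, 8],
 [-2, 4, 1]]
has determinant 49.) The finite-dimensional Fredholm alternative says: either (I - K) is invertible, or ker(I - K) ≠ {0} and then range(I - K) = ker((I - K)^*)^⊥, with dim ker(I - K) = dim ker((I - K)^*). Since det(I - K) ≠ 0, 1 is not an eigenvalue of K and ker(I - K) = {0}, so we are in the first case: for every y there is a unique x = (I - K)^(-1) y. (Explicitly, by the Woodbury identity, (I - U V^T)^(-1) = I + U (I_2 - G)^(-1) V^T.)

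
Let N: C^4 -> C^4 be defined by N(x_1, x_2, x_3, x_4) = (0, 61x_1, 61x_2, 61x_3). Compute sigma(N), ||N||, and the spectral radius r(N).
sigma(N) = {0}; ||N|| = 61; r(N) = 0. (N is nilpotent with N^4 = 0.)

On C^4, N is a strictly lower-triangular matrix with 61 on the subdiagonal and zeros elsewhere, so its characteristic polynomial is lambda^4 and every eigenvalue is 0: sigma(N) = {0}. For the operator norm, N e_i = 61e_{i+1} for i = 1, ..., 3 and N e_4 = 0, so the singular values of N are 61 (with multiplicity 3) and 0; hence ||N|| = 61. The spectral radius r(N) = max|lambda| = 0. Note ||N|| > r(N) — characteristic of non-normal nilpotent operators. Indeed N^4 = 0.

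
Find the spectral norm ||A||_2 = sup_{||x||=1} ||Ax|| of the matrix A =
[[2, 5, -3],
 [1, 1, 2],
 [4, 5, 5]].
||A||_2 ≈ 8.8918 (= sqrt(largest eigenvalue of A^T A))

||A||_2 = sigma_max(A) = sqrt(lambda_max(A^T A)). Form the symmetric matrix M = A^T A =
[[21, 31, 16],
 [31, 51, 12],
 [16, 12, 38]].
Its characteristic polynomial (trace, sum of principal 2x2 minors, determinant of M give the coefficients) is
  p(λ) = det(λ I - M) = λ^3 - 110λ^2 + 2446λ - 4.
No integer candidate from the rational root theorem (±divisors of 4) is a root, so the roots are irrational. The cubic discriminant is Δ = 13854509344 > 0, so there are three distinct real roots. p(0) = -4 and p(1) = 2333 have opposite signs, so a root lies in (0, 1); Newton's method refines it to λ ≈ 0.0016. p(30) = 1376 and p(31) = -97 have opposite signs, so a root lies in (30, 31); Newton's method refines it to λ ≈ 30.9349. p(79) = -241 and p(80) = 3676 have opposite signs, so a root lies in (79, 80); Newton's method refines it to λ ≈ 79.0635. Check (Vieta): the three roots sum to 110, matching tr M = 110.
So the eigenvalues of A^T A are ≈ 0.0016, 30.9349, 79.0635 (all ≥ 0, as they must be for A^T A). The largest is λ_max ≈ 79.0635, hence ||A||_2 = sqrt(λ_max) ≈ 8.8918.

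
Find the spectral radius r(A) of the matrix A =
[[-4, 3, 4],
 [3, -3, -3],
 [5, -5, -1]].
r(A) ≈ 10.3116

The eigenvalues of A are the roots of its characteristic polynomial. With M = A (coefficients from the trace, the sum of principal 2x2 minors, and det A):
  p(λ) = det(λ I - M) = λ^3 + 8λ^2 - 25λ - 12.
No integer candidate from the rational root theorem (±divisors of 12) is a root, so the roots are irrational. The cubic discriminant is Δ = 166388 > 0, so there are three distinct real roots. p(-11) = -100 and p(-10) = 38 have opposite signs, so a root lies in (-11, -10); Newton's method refines it to λ ≈ -10.3116. p(-1) = 20 and p(0) = -12 have opposite signs, so a root lies in (-1, 0); Newton's method refines it to λ ≈ -0.4252. p(2) = -22 and p(3) = 12 have opposite signs, so a root lies in (2, 3); Newton's method refines it to λ ≈ 2.7368. Check (Vieta): the three roots sum to -8, matching tr M = -8.
Thus the eigenvalues (to 4 decimals) are -10.3116 (modulus 10.3116); -0.4252 (modulus 0.4252); 2.7368 (modulus 2.7368). The spectral radius is the largest modulus: r(A) ≈ 10.3116. (Cross-check: r(A) ≤ ||A||_2 ≈ 10.5418; equality holds whenever A is normal, though it can also hold for some non-normal A.)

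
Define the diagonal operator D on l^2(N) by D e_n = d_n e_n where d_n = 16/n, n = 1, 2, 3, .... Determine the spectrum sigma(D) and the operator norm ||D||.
sigma(D) = {16/n : n ≥ 1} ∪ {0}; ||D|| = 16

A bounded diagonal operator on l^2 with diagonal entries d_n has spectrum equal to the closure of {d_n : n ≥ 1}: every d_n is an eigenvalue (with eigenvector e_n), so {d_n} ⊂ sigma(D); the spectrum is closed, so its closure is too; and for lambda not in the closure, (D - lambda I) has bounded inverse (the diagonal entries 1/(d_n - lambda) are bounded). For our sequence d_n = 16/n, n = 1, 2, 3, ...:
  - {d_n} = {16/n : n ≥ 1}; the only limit point is 0
  - closure = {16/n : n ≥ 1} ∪ {0}
For the norm: a diagonal operator has ||D|| = sup_n |d_n|. Here d_n = 16/n is positive and decreasing, so sup_n |d_n| = d_1 = 16. So ||D|| = 16.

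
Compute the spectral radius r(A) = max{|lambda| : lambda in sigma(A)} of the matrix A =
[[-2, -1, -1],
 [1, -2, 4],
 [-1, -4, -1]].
r(A) ≈ 4.3471

The eigenvalues of A are the roots of its characteristic polynomial. With M = A (coefficients from the trace, the sum of principal 2x2 minors, and det A):
  p(λ) = det(λ I - M) = λ^3 + 5λ^2 + 24λ + 27.
No integer candidate from the rational root theorem (±divisors of 27) is a root, so the roots are irrational. The cubic discriminant is Δ = -15759 < 0, so there is one real root and a complex-conjugate pair. p(-2) = -9 and p(-1) = 7 have opposite signs, so a root lies in (-2, -1); Newton's method refines it to λ ≈ -1.4288. Dividing out (λ - (-1.4288)) leaves approximately λ^2 + 3.5712λ + 18.8976. For λ^2 + 3.5712λ + 18.8976 the discriminant is -62.8365. It is negative, so the remaining roots are the complex-conjugate pair λ ≈ -1.7856 ± 3.9635i. Their product equals the constant term, so |λ|^2 ≈ 18.8976 and |λ| ≈ 4.3471.
Thus the eigenvalues (to 4 decimals) are -1.4288 (modulus 1.4288); -1.7856 ± 3.9635i (modulus 4.3471). The spectral radius is the largest modulus: r(A) ≈ 4.3471. (Cross-check: r(A) ≤ ||A||_2 ≈ 4.7817; equality holds whenever A is normal, though it can also hold for some non-normal A.)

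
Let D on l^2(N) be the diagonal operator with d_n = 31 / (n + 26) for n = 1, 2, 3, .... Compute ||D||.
||D|| = 31/27 (attained at n = 1)

For D diagonal, ||D|| = sup_n |d_n| = sup_n 31/(n + 26). This is positive and strictly decreasing in n, so the supremum is attained at n = 1: d_1 = 31/(1 + 26) = 31/27. Hence ||D|| = 31/27.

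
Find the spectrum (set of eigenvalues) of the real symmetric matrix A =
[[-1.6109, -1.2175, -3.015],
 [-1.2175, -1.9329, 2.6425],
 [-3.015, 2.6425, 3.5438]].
sigma(A) ≈ {-3, 6} (-3 with multiplicity 2)

A is real symmetric, so its spectrum consists of real eigenvalues. Expanding the characteristic polynomial of the displayed matrix gives
  det(λ I - A) = p(λ) = λ^3 + (0)λ^2 + (-27)λ + (-54).
Solving p(λ) = 0 yields eigenvalues ≈ -3, -3, 6. (A is shown rounded to 4 decimals, so these recover the underlying integer eigenvalues to within that precision.)
Verification: the trace of A = 0 equals the sum of eigenvalues 0, and det(A) ≈ 54.0004 matches the eigenvalue product 54.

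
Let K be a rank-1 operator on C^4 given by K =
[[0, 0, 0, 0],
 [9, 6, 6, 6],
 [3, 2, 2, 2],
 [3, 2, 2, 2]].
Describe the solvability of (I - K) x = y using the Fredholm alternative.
(I - K) is invertible (det(I - K) = -9 ≠ 0), so for every y in C^4 the equation (I - K) x = y has a unique solution.

K has rank 1, so it is an outer product K = u v^T: every row of K is a multiple of one row vector. Reading off the entries, u = (0, 3, 1, 1) and v = (3, 2, 2, 2) (row i of K equals u_i·v^T). A rank-one matrix u v^T satisfies K u = u (v·u) and kills the (3)-dimensional subspace v^⊥, so its characteristic polynomial is lambda^3 (lambda - v·u) with v·u = tr K = 10. Hence the eigenvalues of I - K are 1 (multiplicity 3) and 1 - (10) = -9, so det(I - K) = -9. (Direct check: I - K =
[[1, 0, 0, 0],
 [-9, -5, -6, -6],
 [-3, -2, -1, -2],
 [-3, -2, -2, -1]]
has determinant -9.) The finite-dimensional Fredholm alternative says: either (I - K) is invertible, or ker(I - K) ≠ {0} and then range(I - K) = ker((I - K)^*)^⊥, with dim ker(I - K) = dim ker((I - K)^*). Since det(I - K) ≠ 0, 1 is not an eigenvalue of K and ker(I - K) = {0}, so we are in the first case: for every y there is a unique x = (I - K)^(-1) y. Explicitly, by the Sherman–Morrison formula, (I - u v^T)^(-1) = I + u v^T/(1 - v·u), i.e. (I - K)^(-1) = I + K/(-9).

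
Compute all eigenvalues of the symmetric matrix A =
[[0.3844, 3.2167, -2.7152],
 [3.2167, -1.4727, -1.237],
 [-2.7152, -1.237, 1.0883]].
sigma(A) ≈ {-4, -1, 5}

A is real symmetric, so its spectrum consists of real eigenvalues. Expanding the characteristic polynomial of the displayed matrix gives
  det(λ I - A) = p(λ) = λ^3 + (0)λ^2 + (-21)λ + (-20).
Solving p(λ) = 0 yields eigenvalues ≈ -4, -1, 5. (A is shown rounded to 4 decimals, so these recover the underlying integer eigenvalues to within that precision.)
Verification: the trace of A = 0 equals the sum of eigenvalues 0, and det(A) ≈ 20.0000 matches the eigenvalue product 20.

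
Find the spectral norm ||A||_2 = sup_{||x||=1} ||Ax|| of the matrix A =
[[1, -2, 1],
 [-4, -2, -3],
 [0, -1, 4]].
||A||_2 = sqrt((39 + sqrt(1053))/2) ≈ 5.977 (= sqrt(largest eigenvalue of A^T A))

||A||_2 = sigma_max(A) = sqrt(lambda_max(A^T A)). Form the symmetric matrix M = A^T A =
[[17, 6, 13],
 [6, 9, 0],
 [13, 0, 26]].
Its characteristic polynomial (trace, sum of principal 2x2 minors, determinant of M give the coefficients) is
  p(λ) = det(λ I - M) = λ^3 - 52λ^2 + 624λ - 1521.
By the rational root theorem any rational root is an integer divisor of 1521. Testing λ = 13: p(13) = 2197 - 8788 + 8112 - 1521 = 0, so λ = 13 is a root. Dividing out (λ - 13) leaves p(λ) = (λ - 13)(λ^2 - 39λ + 117). For λ^2 - 39λ + 117 the discriminant is 1053. It is nonnegative but not a perfect square, so the roots are real and irrational: λ = (39 ± sqrt(1053))/2 ≈ 35.725, 3.275.
So the eigenvalues of A^T A are ≈ 3.275, 13, 35.725 (all ≥ 0, as they must be for A^T A). The largest is λ_max = (39 + sqrt(1053))/2 ≈ 35.725, hence ||A||_2 = sqrt(λ_max) = sqrt((39 + sqrt(1053))/2) ≈ 5.977.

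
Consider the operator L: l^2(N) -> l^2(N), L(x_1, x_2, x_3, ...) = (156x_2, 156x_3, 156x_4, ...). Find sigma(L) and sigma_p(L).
sigma(L) = closed disk {z in C : |z| ≤ 156}; sigma_p(L) = open disk {z in C : |z| < 156}

Note L = 156·V where V is the unit left shift (V x)_k = x_{k+1}; so sigma(L) = 156·sigma(V) and ||L|| = 156||V||. ||L x||^2 = 24336sum_{k≥2} |x_k|^2 ≤ 24336||x||^2, with equality on {x : x_1 = 0}, so ||L|| = 156. For any lambda with |lambda| < 156, set r = lambda/156 (|r| < 1); the vector x = (1, r, r^2, ...) is in l^2 and satisfies L x = 156(r, r^2, ...) = lambda x, so lambda is an eigenvalue. On the boundary |lambda| = 156 the geometric series diverges, so no l^2 eigenvector exists, but these lambda lie in the approximate point spectrum. Hence sigma(L) is the closed disk of radius 156 and sigma_p(L) is the open disk.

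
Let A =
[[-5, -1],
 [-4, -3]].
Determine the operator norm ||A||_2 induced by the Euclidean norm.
||A||_2 = sqrt((51 + sqrt(2117))/2) ≈ 6.9646 (= sqrt(largest eigenvalue of A^T A))

||A||_2 = sigma_max(A) = sqrt(lambda_max(A^T A)). Form the symmetric matrix M = A^T A =
[[41, 17],
 [17, 10]].
Its characteristic polynomial (trace, determinant of M give the coefficients) is
  p(λ) = det(λ I - M) = λ^2 - 51λ + 121.
For λ^2 - 51λ + 121 the discriminant is 2117. It is nonnegative but not a perfect square, so the roots are real and irrational: λ = (51 ± sqrt(2117))/2 ≈ 48.5054, 2.4946.
So the eigenvalues of A^T A are ≈ 2.4946, 48.5054 (all ≥ 0, as they must be for A^T A). The largest is λ_max = (51 + sqrt(2117))/2 ≈ 48.5054, hence ||A||_2 = sqrt(λ_max) = sqrt((51 + sqrt(2117))/2) ≈ 6.9646.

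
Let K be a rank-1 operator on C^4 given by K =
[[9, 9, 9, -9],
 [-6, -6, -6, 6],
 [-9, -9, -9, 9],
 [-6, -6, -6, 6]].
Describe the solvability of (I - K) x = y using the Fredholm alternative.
(I - K) is invertible (det(I - K) = 1 ≠ 0), so for every y in C^4 the equation (I - K) x = y has a unique solution.

K has rank 1, so it is an outer product K = u v^T: every row of K is a multiple of one row vector. Reading off the entries, u = (3, -2, -3, -2) and v = (3, 3, 3, -3) (row i of K equals u_i·v^T). A rank-one matrix u v^T satisfies K u = u (v·u) and kills the (3)-dimensional subspace v^⊥, so its characteristic polynomial is lambda^3 (lambda - v·u) with v·u = tr K = 0. Hence the eigenvalues of I - K are 1 (multiplicity 3) and 1 - (0) = 1, so det(I - K) = 1. (Direct check: I - K =
[[-8, -9, -9, 9],
 [6, 7, 6, -6],
 [9, 9, 10, -9],
 [6, 6, 6, -5]]
has determinant 1.) The finite-dimensional Fredholm alternative says: either (I - K) is invertible, or ker(I - K) ≠ {0} and then range(I - K) = ker((I - K)^*)^⊥, with dim ker(I - K) = dim ker((I - K)^*). Since det(I - K) ≠ 0, 1 is not an eigenvalue of K and ker(I - K) = {0}, so we are in the first case: for every y there is a unique x = (I - K)^(-1) y. Explicitly, by the Sherman–Morrison formula, (I - u v^T)^(-1) = I + u v^T/(1 - v·u), i.e. (I - K)^(-1) = I + K.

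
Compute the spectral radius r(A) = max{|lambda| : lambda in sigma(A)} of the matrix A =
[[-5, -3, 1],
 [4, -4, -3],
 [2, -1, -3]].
r(A) ≈ 6.1361

The eigenvalues of A are the roots of its characteristic polynomial. With M = A (coefficients from the trace, the sum of principal 2x2 minors, and det A):
  p(λ) = det(λ I - M) = λ^3 + 12λ^2 + 54λ + 59.
No integer candidate from the rational root theorem (±divisors of 59) is a root, so the roots are irrational. The cubic discriminant is Δ = -23571 < 0, so there is one real root and a complex-conjugate pair. p(-2) = -9 and p(-1) = 16 have opposite signs, so a root lies in (-2, -1); Newton's method refines it to λ ≈ -1.567. Dividing out (λ - (-1.567)) leaves approximately λ^2 + 10.433λ + 37.6514. For λ^2 + 10.433λ + 37.6514 the discriminant is -41.7584. It is negative, so the remaining roots are the complex-conjugate pair λ ≈ -5.2165 ± 3.231i. Their product equals the constant term, so |λ|^2 ≈ 37.6514 and |λ| ≈ 6.1361.
Thus the eigenvalues (to 4 decimals) are -1.567 (modulus 1.567); -5.2165 ± 3.231i (modulus 6.1361). The spectral radius is the largest modulus: r(A) ≈ 6.1361. (Cross-check: r(A) ≤ ||A||_2 ≈ 7.7888; equality holds whenever A is normal, though it can also hold for some non-normal A.)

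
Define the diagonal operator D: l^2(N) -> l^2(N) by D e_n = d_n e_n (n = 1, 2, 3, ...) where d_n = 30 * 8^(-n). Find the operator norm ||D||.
||D|| = 15/4 (attained at n = 1)

For D diagonal, ||D|| = sup_n |d_n|. The sequence d_n = 30 * 8^(-n) is positive and strictly decreasing (ratio 8^(-1) < 1), so the supremum is d_1 = 30/8 = 15/4. Hence ||D|| = 15/4.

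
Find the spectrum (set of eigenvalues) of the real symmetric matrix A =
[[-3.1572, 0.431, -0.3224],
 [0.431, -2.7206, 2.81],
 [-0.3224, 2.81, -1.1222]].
sigma(A) ≈ {-5, -3, 1}

A is real symmetric, so its spectrum consists of real eigenvalues. Expanding the characteristic polynomial of the displayed matrix gives
  det(λ I - A) = p(λ) = λ^3 + (7)λ^2 + (7)λ + (-15).
Solving p(λ) = 0 yields eigenvalues ≈ -5, -3, 1. (A is shown rounded to 4 decimals, so these recover the underlying integer eigenvalues to within that precision.)
Verification: the trace of A = -7 equals the sum of eigenvalues -7, and det(A) ≈ 15.0008 matches the eigenvalue product 15.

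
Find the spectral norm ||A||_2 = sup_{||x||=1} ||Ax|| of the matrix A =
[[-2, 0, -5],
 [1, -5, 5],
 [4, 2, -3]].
||A||_2 ≈ 8.8574 (= sqrt(largest eigenvalue of A^T A))

||A||_2 = sigma_max(A) = sqrt(lambda_max(A^T A)). Form the symmetric matrix M = A^T A =
[[21, 3, 3],
 [3, 29, -31],
 [3, -31, 59]].
Its characteristic polynomial (trace, sum of principal 2x2 minors, determinant of M give the coefficients) is
  p(λ) = det(λ I - M) = λ^3 - 109λ^2 + 2580λ - 14400.
No integer candidate from the rational root theorem (±divisors of 14400) is a root, so the roots are irrational. The cubic discriminant is Δ = 3090474000 > 0, so there are three distinct real roots. p(8) = -224 and p(9) = 720 have opposite signs, so a root lies in (8, 9); Newton's method refines it to λ ≈ 8.222. p(22) = 252 and p(23) = -554 have opposite signs, so a root lies in (22, 23); Newton's method refines it to λ ≈ 22.324. p(78) = -1764 and p(79) = 2190 have opposite signs, so a root lies in (78, 79); Newton's method refines it to λ ≈ 78.4541. Check (Vieta): the three roots sum to 109, matching tr M = 109.
So the eigenvalues of A^T A are ≈ 8.222, 22.324, 78.4541 (all ≥ 0, as they must be for A^T A). The largest is λ_max ≈ 78.4541, hence ||A||_2 = sqrt(λ_max) ≈ 8.8574.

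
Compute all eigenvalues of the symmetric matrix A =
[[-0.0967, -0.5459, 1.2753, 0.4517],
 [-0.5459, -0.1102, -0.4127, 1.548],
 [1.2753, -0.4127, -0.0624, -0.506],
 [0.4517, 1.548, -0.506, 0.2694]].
sigma(A) ≈ {-2, -1, 1, 2}

A is real symmetric, so its spectrum consists of real eigenvalues. Expanding the characteristic polynomial of the displayed matrix gives
  det(λ I - A) = p(λ) = λ^4 + (0)λ^3 + (-5)λ^2 + (0)λ + (4).
Solving p(λ) = 0 yields eigenvalues ≈ -2, -1, 1, 2. (A is shown rounded to 4 decimals, so these recover the underlying integer eigenvalues to within that precision.)
Verification: the trace of A = 0 equals the sum of eigenvalues 0, and det(A) ≈ 3.9999 matches the eigenvalue product 4.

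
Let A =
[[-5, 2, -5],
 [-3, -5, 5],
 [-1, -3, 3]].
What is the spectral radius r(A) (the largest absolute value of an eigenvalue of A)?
r(A) ≈ 5.367

The eigenvalues of A are the roots of its characteristic polynomial. With M = A (coefficients from the trace, the sum of principal 2x2 minors, and det A):
  p(λ) = det(λ I - M) = λ^3 + 7λ^2 + 11λ + 12.
No integer candidate from the rational root theorem (±divisors of 12) is a root, so the roots are irrational. The cubic discriminant is Δ = -3115 < 0, so there is one real root and a complex-conjugate pair. p(-6) = -18 and p(-5) = 7 have opposite signs, so a root lies in (-6, -5); Newton's method refines it to λ ≈ -5.367. Dividing out (λ - (-5.367)) leaves approximately λ^2 + 1.633λ + 2.2359. For λ^2 + 1.633λ + 2.2359 the discriminant is -6.2769. It is negative, so the remaining roots are the complex-conjugate pair λ ≈ -0.8165 ± 1.2527i. Their product equals the constant term, so |λ|^2 ≈ 2.2359 and |λ| ≈ 1.4953.
Thus the eigenvalues (to 4 decimals) are -5.367 (modulus 5.367); -0.8165 ± 1.2527i (modulus 1.4953). The spectral radius is the largest modulus: r(A) ≈ 5.367. (Cross-check: r(A) ≤ ||A||_2 ≈ 9.682; equality holds whenever A is normal, though it can also hold for some non-normal A.)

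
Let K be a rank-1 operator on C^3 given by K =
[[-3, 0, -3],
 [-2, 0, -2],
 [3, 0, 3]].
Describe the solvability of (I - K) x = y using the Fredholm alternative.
(I - K) is invertible (det(I - K) = 1 ≠ 0), so for every y in C^3 the equation (I - K) x = y has a unique solution.

K has rank 1, so it is an outer product K = u v^T: every row of K is a multiple of one row vector. Reading off the entries, u = (-3, -2, 3) and v = (1, 0, 1) (row i of K equals u_i·v^T). A rank-one matrix u v^T satisfies K u = u (v·u) and kills the (2)-dimensional subspace v^⊥, so its characteristic polynomial is lambda^2 (lambda - v·u) with v·u = tr K = 0. Hence the eigenvalues of I - K are 1 (multiplicity 2) and 1 - (0) = 1, so det(I - K) = 1. (Direct check: I - K =
[[4, 0, 3],
 [2, 1, 2],
 [-3, 0, -2]]
has determinant 1.) The finite-dimensional Fredholm alternative says: either (I - K) is invertible, or ker(I - K) ≠ {0} and then range(I - K) = ker((I - K)^*)^⊥, with dim ker(I - K) = dim ker((I - K)^*). Since det(I - K) ≠ 0, 1 is not an eigenvalue of K and ker(I - K) = {0}, so we are in the first case: for every y there is a unique x = (I - K)^(-1) y. Explicitly, by the Sherman–Morrison formula, (I - u v^T)^(-1) = I + u v^T/(1 - v·u), i.e. (I - K)^(-1) = I + K.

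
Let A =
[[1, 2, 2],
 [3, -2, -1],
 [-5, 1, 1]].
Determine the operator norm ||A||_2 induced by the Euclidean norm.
||A||_2 ≈ 6.298 (= sqrt(largest eigenvalue of A^T A))

||A||_2 = sigma_max(A) = sqrt(lambda_max(A^T A)). Form the symmetric matrix M = A^T A =
[[35, -9, -6],
 [-9, 9, 7],
 [-6, 7, 6]].
Its characteristic polynomial (trace, sum of principal 2x2 minors, determinant of M give the coefficients) is
  p(λ) = det(λ I - M) = λ^3 - 50λ^2 + 413λ - 121.
No integer candidate from the rational root theorem (±divisors of 121) is a root, so the roots are irrational. The cubic discriminant is Δ = 128722905 > 0, so there are three distinct real roots. p(0) = -121 and p(1) = 243 have opposite signs, so a root lies in (0, 1); Newton's method refines it to λ ≈ 0.3041. p(10) = 9 and p(11) = -297 have opposite signs, so a root lies in (10, 11); Newton's method refines it to λ ≈ 10.0313. p(39) = -745 and p(40) = 399 have opposite signs, so a root lies in (39, 40); Newton's method refines it to λ ≈ 39.6646. Check (Vieta): the three roots sum to 50, matching tr M = 50.
So the eigenvalues of A^T A are ≈ 0.3041, 10.0313, 39.6646 (all ≥ 0, as they must be for A^T A). The largest is λ_max ≈ 39.6646, hence ||A||_2 = sqrt(λ_max) ≈ 6.298.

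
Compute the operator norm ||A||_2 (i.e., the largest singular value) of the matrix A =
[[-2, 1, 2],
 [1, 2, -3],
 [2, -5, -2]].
||A||_2 ≈ 6.2214 (= sqrt(largest eigenvalue of A^T A))

||A||_2 = sigma_max(A) = sqrt(lambda_max(A^T A)). Form the symmetric matrix M = A^T A =
[[9, -10, -11],
 [-10, 30, 6],
 [-11, 6, 17]].
Its characteristic polynomial (trace, sum of principal 2x2 minors, determinant of M give the coefficients) is
  p(λ) = det(λ I - M) = λ^3 - 56λ^2 + 676λ - 256.
No integer candidate from the rational root theorem (±divisors of 256) is a root, so the roots are irrational. The cubic discriminant is Δ = 190253824 > 0, so there are three distinct real roots. p(0) = -256 and p(1) = 365 have opposite signs, so a root lies in (0, 1); Newton's method refines it to λ ≈ 0.3913. p(16) = 320 and p(17) = -35 have opposite signs, so a root lies in (16, 17); Newton's method refines it to λ ≈ 16.9029. p(38) = -560 and p(39) = 251 have opposite signs, so a root lies in (38, 39); Newton's method refines it to λ ≈ 38.7058. Check (Vieta): the three roots sum to 56, matching tr M = 56.
So the eigenvalues of A^T A are ≈ 0.3913, 16.9029, 38.7058 (all ≥ 0, as they must be for A^T A). The largest is λ_max ≈ 38.7058, hence ||A||_2 = sqrt(λ_max) ≈ 6.2214.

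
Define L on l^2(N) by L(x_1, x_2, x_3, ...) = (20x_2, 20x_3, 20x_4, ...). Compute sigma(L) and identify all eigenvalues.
sigma(L) = closed disk {z in C : |z| ≤ 20}; sigma_p(L) = open disk {z in C : |z| < 20}

Note L = 20·V where V is the unit left shift (V x)_k = x_{k+1}; so sigma(L) = 20·sigma(V) and ||L|| = 20||V||. ||L x||^2 = 400sum_{k≥2} |x_k|^2 ≤ 400||x||^2, with equality on {x : x_1 = 0}, so ||L|| = 20. For any lambda with |lambda| < 20, set r = lambda/20 (|r| < 1); the vector x = (1, r, r^2, ...) is in l^2 and satisfies L x = 20(r, r^2, ...) = lambda x, so lambda is an eigenvalue. On the boundary |lambda| = 20 the geometric series diverges, so no l^2 eigenvector exists, but these lambda lie in the approximate point spectrum. Hence sigma(L) is the closed disk of radius 20 and sigma_p(L) is the open disk.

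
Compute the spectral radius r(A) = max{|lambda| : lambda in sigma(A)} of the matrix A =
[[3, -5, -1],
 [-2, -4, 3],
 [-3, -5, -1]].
r(A) ≈ 4.87

The eigenvalues of A are the roots of its characteristic polynomial. With M = A (coefficients from the trace, the sum of principal 2x2 minors, and det A):
  p(λ) = det(λ I - M) = λ^3 + 2λ^2 - 9λ - 114.
No integer candidate from the rational root theorem (±divisors of 114) is a root, so the roots are irrational. The cubic discriminant is Δ = -307068 < 0, so there is one real root and a complex-conjugate pair. p(4) = -54 and p(5) = 16 have opposite signs, so a root lies in (4, 5); Newton's method refines it to λ ≈ 4.8066. Dividing out (λ - (4.8066)) leaves approximately λ^2 + 6.8066λ + 23.7172. For λ^2 + 6.8066λ + 23.7172 the discriminant is -48.5382. It is negative, so the remaining roots are the complex-conjugate pair λ ≈ -3.4033 ± 3.4835i. Their product equals the constant term, so |λ|^2 ≈ 23.7172 and |λ| ≈ 4.87.
Thus the eigenvalues (to 4 decimals) are 4.8066 (modulus 4.8066); -3.4033 ± 3.4835i (modulus 4.87). The spectral radius is the largest modulus: r(A) ≈ 4.87. (Cross-check: r(A) ≤ ||A||_2 ≈ 8.2202; equality holds whenever A is normal, though it can also hold for some non-normal A.)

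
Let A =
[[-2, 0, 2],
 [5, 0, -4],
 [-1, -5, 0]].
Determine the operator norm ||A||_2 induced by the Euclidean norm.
||A||_2 ≈ 7.0795 (= sqrt(largest eigenvalue of A^T A))

||A||_2 = sigma_max(A) = sqrt(lambda_max(A^T A)). Form the symmetric matrix M = A^T A =
[[30, 5, -24],
 [5, 25, 0],
 [-24, 0, 20]].
Its characteristic polynomial (trace, sum of principal 2x2 minors, determinant of M give the coefficients) is
  p(λ) = det(λ I - M) = λ^3 - 75λ^2 + 1249λ - 100.
No integer candidate from the rational root theorem (±divisors of 100) is a root, so the roots are irrational. The cubic discriminant is Δ = 980835629 > 0, so there are three distinct real roots. p(0) = -100 and p(1) = 1075 have opposite signs, so a root lies in (0, 1); Newton's method refines it to λ ≈ 0.0805. p(24) = 500 and p(25) = -125 have opposite signs, so a root lies in (24, 25); Newton's method refines it to λ ≈ 24.8003. p(50) = -150 and p(51) = 1175 have opposite signs, so a root lies in (50, 51); Newton's method refines it to λ ≈ 50.1192. Check (Vieta): the three roots sum to 75, matching tr M = 75.
So the eigenvalues of A^T A are ≈ 0.0805, 24.8003, 50.1192 (all ≥ 0, as they must be for A^T A). The largest is λ_max ≈ 50.1192, hence ||A||_2 = sqrt(λ_max) ≈ 7.0795.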